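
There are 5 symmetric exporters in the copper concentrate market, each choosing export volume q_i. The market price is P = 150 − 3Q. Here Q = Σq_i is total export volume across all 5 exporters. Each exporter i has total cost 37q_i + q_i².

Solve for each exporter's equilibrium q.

A representative exporter's profit is π_i = q_i(150 − 3Q) − 37q_i − q_i², with Q = q_i + Σ_{j≠i} q_j.
First-order condition: 113 − 8q_i − 3Σ_{j≠i} q_j = 0.
Imposing symmetry (q_j = q for all j) turns Σ_{j≠i} q_j into 4q, so 113 = 20q and q = 5.65.

5.65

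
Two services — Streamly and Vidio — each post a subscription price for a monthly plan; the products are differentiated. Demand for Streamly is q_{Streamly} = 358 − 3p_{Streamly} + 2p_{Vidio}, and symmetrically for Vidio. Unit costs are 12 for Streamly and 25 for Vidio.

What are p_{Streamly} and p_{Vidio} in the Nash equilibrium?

Streamly's profit: π = (p_{Streamly} − 12)(358 − 3p_{Streamly} + 2p_{Vidio}).
∂π/∂p_{Streamly} = 394 − 6p_{Streamly} + 2p_{Vidio} = 0 ⇒ p_{Streamly} = 197/3 + (1/3)p_{Vidio}.
Similarly p_{Vidio} = 433/6 + (1/3)p_{Streamly}.
Plugging p_{Vidio} into Streamly's best response: p_{Streamly} = 197/3 + (1/3)(433/6 + (1/3)p_{Streamly}) ⇒ (8/9)p_{Streamly} = 1615/18, so p_{Streamly} = 100.9375.
Then p_{Vidio} = 433/6 + (1/3)·100.9375 = 105.8125.

100.9375, 105.8125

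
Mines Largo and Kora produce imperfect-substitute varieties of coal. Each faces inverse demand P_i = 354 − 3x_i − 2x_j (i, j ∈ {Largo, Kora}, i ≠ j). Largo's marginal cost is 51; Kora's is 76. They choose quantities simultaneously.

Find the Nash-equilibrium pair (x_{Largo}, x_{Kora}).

39.4375, 33.1875

Mine Largo's profit: π = x_{Largo}(354 − 3x_{Largo} − 2x_{Kora}) − 51x_{Largo}.
∂π/∂x_{Largo} = 303 − 6x_{Largo} − 2x_{Kora} = 0 ⇒ x_{Largo} = 50.5 − (1/3)x_{Kora}.
Similarly x_{Kora} = 139/3 − (1/3)x_{Largo}.
Plugging x_{Kora} into Largo's best response: x_{Largo} = 50.5 − (1/3)(139/3 − (1/3)x_{Largo}) ⇒ (8/9)x_{Largo} = 631/18, so x_{Largo} = 39.4375.
Then x_{Kora} = 139/3 − (1/3)·39.4375 = 33.1875.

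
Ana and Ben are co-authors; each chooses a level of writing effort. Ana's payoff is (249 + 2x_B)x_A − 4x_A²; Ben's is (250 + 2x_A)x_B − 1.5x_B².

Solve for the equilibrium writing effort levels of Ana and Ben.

Expanding Ana's payoff: 249x_A + 2x_Bx_A − 4x_A².
∂π/∂x_A = 249 + 2x_B − 8x_A = 0, so x_A = 31.125 + 0.25x_B.
Likewise for Ben: x_B = 250/3 + (2/3)x_A.
Substituting the second reaction function into the first: x_A = 31.125 + 0.25(250/3 + (2/3)x_A), which gives (5/6)x_A = 1247/24 ⇒ x_A = 62.35.
Then x_B = 250/3 + (2/3)·62.35 = 124.9.

62.35, 124.9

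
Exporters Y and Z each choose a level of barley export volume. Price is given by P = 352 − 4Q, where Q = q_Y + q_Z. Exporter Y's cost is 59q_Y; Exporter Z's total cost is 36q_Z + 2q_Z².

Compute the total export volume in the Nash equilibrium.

45.1

Exporter Y's profit: π = q_Y(352 − 4(q_Y + q_Z)) − 59q_Y.
∂π/∂q_Y = 293 − 8q_Y − 4q_Z = 0, so q_Y = 36.625 − 0.5q_Z.
For Z: ∂π/∂q_Z = 316 − 12q_Z − 4q_Y = 0 ⇒ q_Z = 79/3 − (1/3)q_Y.
Substituting the second reaction function into the first: q_Y = 36.625 − 0.5(79/3 − (1/3)q_Y), which gives (5/6)q_Y = 563/24 ⇒ q_Y = 28.15.
Then q_Z = 79/3 − (1/3)·28.15 = 16.95.
Total export volume: 28.15 + 16.95 = 45.1.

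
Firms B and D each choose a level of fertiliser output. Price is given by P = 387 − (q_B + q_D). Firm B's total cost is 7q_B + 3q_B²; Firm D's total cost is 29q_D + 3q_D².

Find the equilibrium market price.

305

Firm B's profit: π = q_B(387 − (q_B + q_D)) − 7q_B − 3q_B².
∂π/∂q_B = 380 − 8q_B − q_D = 0, so q_B = 47.5 − 0.125q_D.
By the same steps for D: q_D = 44.75 − 0.125q_B.
Substituting the second reaction function into the first: q_B = 47.5 − 0.125(44.75 − 0.125q_B), which gives (63/64)q_B = 1341/32 ⇒ q_B = 298/7.
Then q_D = 44.75 − 0.125·(298/7) = 276/7.
Equilibrium price: P = 387 − 82 = 305.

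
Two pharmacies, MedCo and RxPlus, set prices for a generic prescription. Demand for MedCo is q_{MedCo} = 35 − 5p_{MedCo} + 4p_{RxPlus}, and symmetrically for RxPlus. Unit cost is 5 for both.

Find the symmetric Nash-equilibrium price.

10

MedCo's profit: π = (p_{MedCo} − 5)(35 − 5p_{MedCo} + 4p_{RxPlus}).
∂π/∂p_{MedCo} = 60 − 10p_{MedCo} + 4p_{RxPlus} = 0 ⇒ p_{MedCo} = 6 + 0.4p_{RxPlus}.
By symmetry p_{RxPlus} = p_{MedCo}; substituting into the reaction function, 0.6p_{MedCo} = 6 and p_{MedCo} = 10.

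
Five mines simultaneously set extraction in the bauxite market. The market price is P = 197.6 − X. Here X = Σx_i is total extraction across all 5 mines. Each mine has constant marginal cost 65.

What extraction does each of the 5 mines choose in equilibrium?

22.1

A representative mine's profit is π_i = x_i(197.6 − X) − 65x_i, with X = x_i + Σ_{j≠i} x_j.
First-order condition: 132.6 − 2x_i − Σ_{j≠i} x_j = 0.
In a symmetric equilibrium every mine chooses the same x, so Σ_{j≠i} x_j = 4x. The condition becomes 132.6 − 6x = 0, giving x = 132.6/6 = 22.1.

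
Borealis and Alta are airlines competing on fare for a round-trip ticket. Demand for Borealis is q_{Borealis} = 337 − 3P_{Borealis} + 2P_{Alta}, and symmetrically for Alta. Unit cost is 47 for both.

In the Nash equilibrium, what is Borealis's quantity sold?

217.5

Borealis's profit: π = (P_{Borealis} − 47)(337 − 3P_{Borealis} + 2P_{Alta}).
∂π/∂P_{Borealis} = 478 − 6P_{Borealis} + 2P_{Alta} = 0 ⇒ P_{Borealis} = 239/3 + (1/3)P_{Alta}.
By symmetry P_{Alta} = P_{Borealis}; substituting into the reaction function, (2/3)P_{Borealis} = 239/3 and P_{Borealis} = 119.5.
q_{Borealis} = 337 − 3·119.5 + 2·119.5 = 217.5.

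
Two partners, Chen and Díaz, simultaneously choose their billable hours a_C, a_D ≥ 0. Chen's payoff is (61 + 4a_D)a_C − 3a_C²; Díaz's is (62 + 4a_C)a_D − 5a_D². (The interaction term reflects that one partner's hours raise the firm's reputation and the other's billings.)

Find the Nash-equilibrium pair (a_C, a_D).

19.5, 14

Expanding Chen's payoff: 61a_C + 4a_Da_C − 3a_C².
∂π/∂a_C = 61 + 4a_D − 6a_C = 0, so a_C = 61/6 + (2/3)a_D.
Likewise for Díaz: a_D = 6.2 + 0.4a_C.
Solving the two reaction functions simultaneously: (1 − (2/3)(0.4))a_C = 61/6 + (2/3)·6.2, so (11/15)a_C = 14.3 and a_C = 19.5.
Then a_D = 6.2 + 0.4·19.5 = 14.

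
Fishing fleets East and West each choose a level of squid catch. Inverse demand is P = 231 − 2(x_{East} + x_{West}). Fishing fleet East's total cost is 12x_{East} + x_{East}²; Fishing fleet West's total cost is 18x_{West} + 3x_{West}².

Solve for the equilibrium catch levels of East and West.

31.5, 15

Fishing fleet East's profit: π = x_{East}(231 − 2(x_{East} + x_{West})) − 12x_{East} − x_{East}².
∂π/∂x_{East} = 219 − 6x_{East} − 2x_{West} = 0, so x_{East} = 36.5 − (1/3)x_{West}.
For West: ∂π/∂x_{West} = 213 − 10x_{West} − 2x_{East} = 0 ⇒ x_{West} = 21.3 − 0.2x_{East}.
Solving the two reaction functions simultaneously: (1 − (−1/3)(−0.2))x_{East} = 36.5 − (1/3)·21.3, so (14/15)x_{East} = 29.4 and x_{East} = 31.5.
Then x_{West} = 21.3 − 0.2·31.5 = 15.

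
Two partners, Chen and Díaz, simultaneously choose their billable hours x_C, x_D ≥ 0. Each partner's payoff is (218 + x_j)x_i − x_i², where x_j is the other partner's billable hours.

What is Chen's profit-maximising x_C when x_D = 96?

Chen's payoff is (218 + x_D)x_C − x_C².
∂π/∂x_C = 218 + x_D − 2x_C = 0, so x_C = 109 + 0.5x_D.
At x_D = 96: x_C = 109 + 0.5·96 = 157.

157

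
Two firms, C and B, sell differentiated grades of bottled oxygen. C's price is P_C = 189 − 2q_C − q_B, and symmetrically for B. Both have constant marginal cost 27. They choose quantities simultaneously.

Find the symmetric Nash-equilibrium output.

Firm C's profit: π = q_C(189 − 2q_C − q_B) − 27q_C.
∂π/∂q_C = 162 − 4q_C − q_B = 0 ⇒ q_C = 40.5 − 0.25q_B.
By symmetry q_B = q_C; substituting into the reaction function, 1.25q_C = 40.5 and q_C = 32.4.

32.4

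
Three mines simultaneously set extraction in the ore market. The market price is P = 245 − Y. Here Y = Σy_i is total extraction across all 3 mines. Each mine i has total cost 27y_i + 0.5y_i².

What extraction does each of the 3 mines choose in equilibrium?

43.6

A representative mine's profit is π_i = y_i(245 − Y) − 27y_i − 0.5y_i², with Y = y_i + Σ_{j≠i} y_j.
First-order condition: 218 − 3y_i − Σ_{j≠i} y_j = 0.
In a symmetric equilibrium every mine chooses the same y, so Σ_{j≠i} y_j = 2y. The condition becomes 218 − 5y = 0, giving y = 218/5 = 43.6.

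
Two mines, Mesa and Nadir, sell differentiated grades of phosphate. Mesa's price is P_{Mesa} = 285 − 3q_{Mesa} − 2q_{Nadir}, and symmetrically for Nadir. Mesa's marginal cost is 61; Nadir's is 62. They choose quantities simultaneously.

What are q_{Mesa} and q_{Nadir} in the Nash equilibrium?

Mine Mesa's profit: π = q_{Mesa}(285 − 3q_{Mesa} − 2q_{Nadir}) − 61q_{Mesa}.
∂π/∂q_{Mesa} = 224 − 6q_{Mesa} − 2q_{Nadir} = 0 ⇒ q_{Mesa} = 112/3 − (1/3)q_{Nadir}.
Similarly q_{Nadir} = 223/6 − (1/3)q_{Mesa}.
Plugging q_{Nadir} into Mesa's best response: q_{Mesa} = 112/3 − (1/3)(223/6 − (1/3)q_{Mesa}) ⇒ (8/9)q_{Mesa} = 449/18, so q_{Mesa} = 28.0625.
Then q_{Nadir} = 223/6 − (1/3)·28.0625 = 27.8125.

28.0625, 27.8125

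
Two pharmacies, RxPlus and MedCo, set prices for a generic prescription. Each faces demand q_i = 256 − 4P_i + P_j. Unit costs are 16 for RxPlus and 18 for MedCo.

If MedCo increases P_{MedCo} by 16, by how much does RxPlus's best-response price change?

2

RxPlus's profit: π = (P_{RxPlus} − 16)(256 − 4P_{RxPlus} + P_{MedCo}).
∂π/∂P_{RxPlus} = 320 − 8P_{RxPlus} + P_{MedCo} = 0 ⇒ P_{RxPlus} = 40 + 0.125P_{MedCo}.
The reaction-function slope is 0.125, so a 16-unit rise in P_{MedCo} moves P_{RxPlus} by 0.125 × 16 = 2. RxPlus's best response rises — the actions are strategic complements.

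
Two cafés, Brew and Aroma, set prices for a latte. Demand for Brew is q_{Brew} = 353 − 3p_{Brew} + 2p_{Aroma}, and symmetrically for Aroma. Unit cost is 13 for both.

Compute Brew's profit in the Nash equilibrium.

21675

Brew's profit: π = (p_{Brew} − 13)(353 − 3p_{Brew} + 2p_{Aroma}).
∂π/∂p_{Brew} = 392 − 6p_{Brew} + 2p_{Aroma} = 0 ⇒ p_{Brew} = 196/3 + (1/3)p_{Aroma}.
The game is symmetric, so in equilibrium p_{Aroma} = p_{Brew}: the reaction function gives (2/3)p_{Brew} = 196/3, hence p_{Brew} = 98.
q_{Brew} = 353 − 3·98 + 2·98 = 255.
Profit = (98 − 13)·255 = 21675.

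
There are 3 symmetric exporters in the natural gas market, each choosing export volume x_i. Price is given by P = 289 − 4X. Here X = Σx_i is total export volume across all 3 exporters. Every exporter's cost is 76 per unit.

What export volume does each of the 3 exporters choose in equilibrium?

A representative exporter's profit is π_i = x_i(289 − 4X) − 76x_i, with X = x_i + Σ_{j≠i} x_j.
First-order condition: 213 − 8x_i − 4Σ_{j≠i} x_j = 0.
With identical exporters, set every x_j = x: then 213 − 8x − 8x = 0, i.e. x = 213/16 = 13.3125.

13.3125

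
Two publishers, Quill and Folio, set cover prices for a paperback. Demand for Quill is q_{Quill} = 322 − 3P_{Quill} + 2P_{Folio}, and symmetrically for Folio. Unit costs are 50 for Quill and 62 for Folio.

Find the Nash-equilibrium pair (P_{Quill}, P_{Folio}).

Quill's profit: π = (P_{Quill} − 50)(322 − 3P_{Quill} + 2P_{Folio}).
∂π/∂P_{Quill} = 472 − 6P_{Quill} + 2P_{Folio} = 0 ⇒ P_{Quill} = 236/3 + (1/3)P_{Folio}.
Similarly P_{Folio} = 254/3 + (1/3)P_{Quill}.
Plugging P_{Folio} into Quill's best response: P_{Quill} = 236/3 + (1/3)(254/3 + (1/3)P_{Quill}) ⇒ (8/9)P_{Quill} = 962/9, so P_{Quill} = 120.25.
Then P_{Folio} = 254/3 + (1/3)·120.25 = 124.75.

120.25, 124.75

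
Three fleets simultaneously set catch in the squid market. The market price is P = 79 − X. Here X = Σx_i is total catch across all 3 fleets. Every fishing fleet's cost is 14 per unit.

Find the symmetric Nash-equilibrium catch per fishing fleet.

16.25

A representative fishing fleet's profit is π_i = x_i(79 − X) − 14x_i, with X = x_i + Σ_{j≠i} x_j.
First-order condition: 65 − 2x_i − Σ_{j≠i} x_j = 0.
With identical fishing fleets, set every x_j = x: then 65 − 2x − 2x = 0, i.e. x = 65/4 = 16.25.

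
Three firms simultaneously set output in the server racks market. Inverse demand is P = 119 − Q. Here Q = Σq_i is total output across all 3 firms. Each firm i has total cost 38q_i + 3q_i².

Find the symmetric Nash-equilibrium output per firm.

A representative firm's profit is π_i = q_i(119 − Q) − 38q_i − 3q_i², with Q = q_i + Σ_{j≠i} q_j.
First-order condition: 81 − 8q_i − Σ_{j≠i} q_j = 0.
In a symmetric equilibrium every firm chooses the same q, so Σ_{j≠i} q_j = 2q. The condition becomes 81 − 10q = 0, giving q = 81/10 = 8.1.

8.1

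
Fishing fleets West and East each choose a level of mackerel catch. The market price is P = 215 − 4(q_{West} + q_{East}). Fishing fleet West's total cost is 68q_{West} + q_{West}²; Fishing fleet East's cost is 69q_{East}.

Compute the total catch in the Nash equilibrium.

22.875

Fishing fleet West's profit: π = q_{West}(215 − 4(q_{West} + q_{East})) − 68q_{West} − q_{West}².
∂π/∂q_{West} = 147 − 10q_{West} − 4q_{East} = 0, so q_{West} = 14.7 − 0.4q_{East}.
For East: ∂π/∂q_{East} = 146 − 8q_{East} − 4q_{West} = 0 ⇒ q_{East} = 18.25 − 0.5q_{West}.
Solving the two reaction functions simultaneously: (1 − (−0.4)(−0.5))q_{West} = 14.7 − 0.4·18.25, so 0.8q_{West} = 7.4 and q_{West} = 9.25.
Then q_{East} = 18.25 − 0.5·9.25 = 13.625.
Total catch: 9.25 + 13.625 = 22.875.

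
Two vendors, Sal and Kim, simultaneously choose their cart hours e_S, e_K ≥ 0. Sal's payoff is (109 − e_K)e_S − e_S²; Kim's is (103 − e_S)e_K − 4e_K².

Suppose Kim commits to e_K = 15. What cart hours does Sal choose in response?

Expanding Sal's payoff: 109e_S − e_Ke_S − e_S².
∂π/∂e_S = 109 − e_K − 2e_S = 0, so e_S = 54.5 − 0.5e_K.
At e_K = 15: e_S = 54.5 − 0.5·15 = 47.

47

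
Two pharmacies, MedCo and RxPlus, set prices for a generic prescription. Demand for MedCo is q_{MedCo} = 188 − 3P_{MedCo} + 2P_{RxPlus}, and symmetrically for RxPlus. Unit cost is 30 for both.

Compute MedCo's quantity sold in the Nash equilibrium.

118.5

MedCo's profit: π = (P_{MedCo} − 30)(188 − 3P_{MedCo} + 2P_{RxPlus}).
∂π/∂P_{MedCo} = 278 − 6P_{MedCo} + 2P_{RxPlus} = 0 ⇒ P_{MedCo} = 139/3 + (1/3)P_{RxPlus}.
Setting P_{MedCo} = P_{RxPlus} in the reaction function: P_{MedCo} = 139/3 + (1/3)P_{MedCo}, so P_{MedCo} = (139/3) / (2/3) = 69.5.
q_{MedCo} = 188 − 3·69.5 + 2·69.5 = 118.5.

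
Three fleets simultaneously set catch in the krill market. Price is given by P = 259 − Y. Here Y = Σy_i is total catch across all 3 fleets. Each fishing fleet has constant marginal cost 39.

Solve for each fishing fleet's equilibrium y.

A representative fishing fleet's profit is π_i = y_i(259 − Y) − 39y_i, with Y = y_i + Σ_{j≠i} y_j.
First-order condition: 220 − 2y_i − Σ_{j≠i} y_j = 0.
With identical fishing fleets, set every y_j = y: then 220 − 2y − 2y = 0, i.e. y = 220/4 = 55.

55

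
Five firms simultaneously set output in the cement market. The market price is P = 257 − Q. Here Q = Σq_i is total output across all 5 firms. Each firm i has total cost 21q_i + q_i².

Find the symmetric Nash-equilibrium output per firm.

29.5

A representative firm's profit is π_i = q_i(257 − Q) − 21q_i − q_i², with Q = q_i + Σ_{j≠i} q_j.
First-order condition: 236 − 4q_i − Σ_{j≠i} q_j = 0.
In a symmetric equilibrium every firm chooses the same q, so Σ_{j≠i} q_j = 4q. The condition becomes 236 − 8q = 0, giving q = 236/8 = 29.5.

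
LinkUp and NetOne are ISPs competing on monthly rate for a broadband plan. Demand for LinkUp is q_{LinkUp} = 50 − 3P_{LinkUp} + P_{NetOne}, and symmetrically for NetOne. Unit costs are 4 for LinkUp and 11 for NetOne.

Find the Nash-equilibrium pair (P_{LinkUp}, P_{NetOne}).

LinkUp's profit: π = (P_{LinkUp} − 4)(50 − 3P_{LinkUp} + P_{NetOne}).
∂π/∂P_{LinkUp} = 62 − 6P_{LinkUp} + P_{NetOne} = 0 ⇒ P_{LinkUp} = 31/3 + (1/6)P_{NetOne}.
Similarly P_{NetOne} = 83/6 + (1/6)P_{LinkUp}.
Solving the two reaction functions simultaneously: (1 − (1/6)(1/6))P_{LinkUp} = 31/3 + (1/6)·(83/6), so (35/36)P_{LinkUp} = 455/36 and P_{LinkUp} = 13.
Then P_{NetOne} = 83/6 + (1/6)·13 = 16.

13, 16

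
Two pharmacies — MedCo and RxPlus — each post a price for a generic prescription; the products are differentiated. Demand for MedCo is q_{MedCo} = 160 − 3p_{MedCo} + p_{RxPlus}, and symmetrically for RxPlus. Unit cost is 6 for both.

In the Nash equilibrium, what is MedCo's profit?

MedCo's profit: π = (p_{MedCo} − 6)(160 − 3p_{MedCo} + p_{RxPlus}).
∂π/∂p_{MedCo} = 178 − 6p_{MedCo} + p_{RxPlus} = 0 ⇒ p_{MedCo} = 89/3 + (1/6)p_{RxPlus}.
The game is symmetric, so in equilibrium p_{RxPlus} = p_{MedCo}: the reaction function gives (5/6)p_{MedCo} = 89/3, hence p_{MedCo} = 35.6.
q_{MedCo} = 160 − 3·35.6 + 35.6 = 88.8.
Profit = (35.6 − 6)·88.8 = 2628.48.

2628.48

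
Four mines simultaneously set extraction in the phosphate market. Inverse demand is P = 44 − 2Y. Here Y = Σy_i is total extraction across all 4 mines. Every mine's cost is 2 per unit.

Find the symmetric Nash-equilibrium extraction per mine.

4.2

A representative mine's profit is π_i = y_i(44 − 2Y) − 2y_i, with Y = y_i + Σ_{j≠i} y_j.
First-order condition: 42 − 4y_i − 2Σ_{j≠i} y_j = 0.
With identical mines, set every y_j = y: then 42 − 4y − 6y = 0, i.e. y = 42/10 = 4.2.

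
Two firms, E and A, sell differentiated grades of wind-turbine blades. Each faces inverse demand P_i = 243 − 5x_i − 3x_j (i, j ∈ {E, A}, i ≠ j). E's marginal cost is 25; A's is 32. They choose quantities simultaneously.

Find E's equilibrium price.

110

Firm E's profit: π = x_E(243 − 5x_E − 3x_A) − 25x_E.
∂π/∂x_E = 218 − 10x_E − 3x_A = 0 ⇒ x_E = 21.8 − 0.3x_A.
Similarly x_A = 21.1 − 0.3x_E.
Solving the two reaction functions simultaneously: (1 − (−0.3)(−0.3))x_E = 21.8 − 0.3·21.1, so 0.91x_E = 15.47 and x_E = 17.
Then x_A = 21.1 − 0.3·17 = 16.
P_E = 243 − 5·17 − 3·16 = 110.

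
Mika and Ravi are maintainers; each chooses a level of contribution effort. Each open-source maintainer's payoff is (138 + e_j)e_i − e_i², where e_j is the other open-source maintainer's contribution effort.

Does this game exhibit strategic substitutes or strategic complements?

Mika's payoff is (138 + e_R)e_M − e_M².
∂π/∂e_M = 138 + e_R − 2e_M = 0, so e_M = 69 + 0.5e_R.
The best-response slope de_M/de_R = 0.5 > 0: the reaction function is upward-sloping, so the choices are strategic complements.

strategic complements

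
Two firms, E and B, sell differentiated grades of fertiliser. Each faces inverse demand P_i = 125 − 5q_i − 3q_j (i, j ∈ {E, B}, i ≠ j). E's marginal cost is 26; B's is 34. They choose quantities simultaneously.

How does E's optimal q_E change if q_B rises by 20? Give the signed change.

-6

Firm E's profit: π = q_E(125 − 5q_E − 3q_B) − 26q_E.
∂π/∂q_E = 99 − 10q_E − 3q_B = 0 ⇒ q_E = 9.9 − 0.3q_B.
The reaction-function slope is −0.3, so a 20-unit rise in q_B moves q_E by −0.3 × 20 = −6. E's best response falls — the actions are strategic substitutes.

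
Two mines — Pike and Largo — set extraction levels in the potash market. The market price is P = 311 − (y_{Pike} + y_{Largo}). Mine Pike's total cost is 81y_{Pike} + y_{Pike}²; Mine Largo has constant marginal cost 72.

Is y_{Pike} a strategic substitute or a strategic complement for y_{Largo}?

Mine Pike's profit: π = y_{Pike}(311 − (y_{Pike} + y_{Largo})) − 81y_{Pike} − y_{Pike}².
∂π/∂y_{Pike} = 230 − 4y_{Pike} − y_{Largo} = 0, so y_{Pike} = 57.5 − 0.25y_{Largo}.
The best-response slope dy_{Pike}/dy_{Largo} = −0.25 < 0: the reaction function is downward-sloping, so the choices are strategic substitutes.

strategic substitutes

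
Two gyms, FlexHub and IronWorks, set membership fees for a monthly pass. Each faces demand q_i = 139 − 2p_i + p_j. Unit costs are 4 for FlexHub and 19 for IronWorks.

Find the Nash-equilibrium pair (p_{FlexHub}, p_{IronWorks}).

51, 57

FlexHub's profit: π = (p_{FlexHub} − 4)(139 − 2p_{FlexHub} + p_{IronWorks}).
∂π/∂p_{FlexHub} = 147 − 4p_{FlexHub} + p_{IronWorks} = 0 ⇒ p_{FlexHub} = 36.75 + 0.25p_{IronWorks}.
Similarly p_{IronWorks} = 44.25 + 0.25p_{FlexHub}.
Solving the two reaction functions simultaneously: (1 − (0.25)(0.25))p_{FlexHub} = 36.75 + 0.25·44.25, so 0.9375p_{FlexHub} = 47.8125 and p_{FlexHub} = 51.
Then p_{IronWorks} = 44.25 + 0.25·51 = 57.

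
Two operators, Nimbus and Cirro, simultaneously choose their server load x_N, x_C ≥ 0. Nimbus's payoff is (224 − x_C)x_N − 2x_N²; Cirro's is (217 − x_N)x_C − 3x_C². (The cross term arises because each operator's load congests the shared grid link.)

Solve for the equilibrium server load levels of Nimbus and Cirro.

Expanding Nimbus's payoff: 224x_N − x_Cx_N − 2x_N².
∂π/∂x_N = 224 − x_C − 4x_N = 0, so x_N = 56 − 0.25x_C.
Likewise for Cirro: x_C = 217/6 − (1/6)x_N.
Substituting the second reaction function into the first: x_N = 56 − 0.25(217/6 − (1/6)x_N), which gives (23/24)x_N = 1127/24 ⇒ x_N = 49.
Then x_C = 217/6 − (1/6)·49 = 28.

49, 28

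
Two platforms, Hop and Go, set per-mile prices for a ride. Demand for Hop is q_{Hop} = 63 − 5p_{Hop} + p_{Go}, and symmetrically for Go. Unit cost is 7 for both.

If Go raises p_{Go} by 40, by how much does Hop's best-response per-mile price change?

4

Hop's profit: π = (p_{Hop} − 7)(63 − 5p_{Hop} + p_{Go}).
∂π/∂p_{Hop} = 98 − 10p_{Hop} + p_{Go} = 0 ⇒ p_{Hop} = 9.8 + 0.1p_{Go}.
The reaction-function slope is 0.1, so a 40-unit rise in p_{Go} moves p_{Hop} by 0.1 × 40 = 4. Hop's best response rises — the actions are strategic complements.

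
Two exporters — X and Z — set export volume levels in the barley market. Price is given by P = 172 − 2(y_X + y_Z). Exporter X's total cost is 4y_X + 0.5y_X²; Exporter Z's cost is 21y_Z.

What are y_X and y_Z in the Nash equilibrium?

Exporter X's profit: π = y_X(172 − 2(y_X + y_Z)) − 4y_X − 0.5y_X².
∂π/∂y_X = 168 − 5y_X − 2y_Z = 0, so y_X = 33.6 − 0.4y_Z.
For Z: ∂π/∂y_Z = 151 − 4y_Z − 2y_X = 0 ⇒ y_Z = 37.75 − 0.5y_X.
Plugging y_Z into X's best response: y_X = 33.6 − 0.4(37.75 − 0.5y_X) ⇒ 0.8y_X = 18.5, so y_X = 23.125.
Then y_Z = 37.75 − 0.5·23.125 = 26.1875.

23.125, 26.1875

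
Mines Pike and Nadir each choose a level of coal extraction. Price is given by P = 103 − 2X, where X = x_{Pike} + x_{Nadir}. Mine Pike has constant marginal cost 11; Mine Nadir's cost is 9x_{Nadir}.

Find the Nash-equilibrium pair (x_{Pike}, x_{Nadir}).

Mine Pike's profit: π = x_{Pike}(103 − 2(x_{Pike} + x_{Nadir})) − 11x_{Pike}.
∂π/∂x_{Pike} = 92 − 4x_{Pike} − 2x_{Nadir} = 0, so x_{Pike} = 23 − 0.5x_{Nadir}.
By the same steps for Nadir: x_{Nadir} = 23.5 − 0.5x_{Pike}.
Plugging x_{Nadir} into Pike's best response: x_{Pike} = 23 − 0.5(23.5 − 0.5x_{Pike}) ⇒ 0.75x_{Pike} = 11.25, so x_{Pike} = 15.
Then x_{Nadir} = 23.5 − 0.5·15 = 16.

15, 16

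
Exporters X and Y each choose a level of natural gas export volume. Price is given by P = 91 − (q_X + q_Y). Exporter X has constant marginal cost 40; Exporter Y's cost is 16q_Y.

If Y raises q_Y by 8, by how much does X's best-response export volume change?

Exporter X's profit: π = q_X(91 − (q_X + q_Y)) − 40q_X.
∂π/∂q_X = 51 − 2q_X − q_Y = 0, so q_X = 25.5 − 0.5q_Y.
The reaction-function slope is −0.5, so an 8-unit rise in q_Y moves q_X by −0.5 × 8 = −4. X's best response falls — the actions are strategic substitutes.

-4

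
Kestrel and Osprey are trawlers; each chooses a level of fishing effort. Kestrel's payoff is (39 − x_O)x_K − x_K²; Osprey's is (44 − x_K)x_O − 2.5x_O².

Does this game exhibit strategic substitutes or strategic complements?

Expanding Kestrel's payoff: 39x_K − x_Ox_K − x_K².
∂π/∂x_K = 39 − x_O − 2x_K = 0, so x_K = 19.5 − 0.5x_O.
The best-response slope dx_K/dx_O = −0.5 < 0: the reaction function is downward-sloping, so the choices are strategic substitutes.

strategic substitutes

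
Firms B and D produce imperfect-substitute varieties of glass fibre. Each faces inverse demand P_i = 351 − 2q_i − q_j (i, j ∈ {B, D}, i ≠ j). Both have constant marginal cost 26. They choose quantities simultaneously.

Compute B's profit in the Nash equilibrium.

Firm B's profit: π = q_B(351 − 2q_B − q_D) − 26q_B.
∂π/∂q_B = 325 − 4q_B − q_D = 0 ⇒ q_B = 81.25 − 0.25q_D.
Setting q_B = q_D in the reaction function: q_B = 81.25 − 0.25q_B, so q_B = 81.25 / 1.25 = 65.
P_B = 351 − 2·65 − 65 = 156.
Profit = (156 − 26)·65 = 8450.

8450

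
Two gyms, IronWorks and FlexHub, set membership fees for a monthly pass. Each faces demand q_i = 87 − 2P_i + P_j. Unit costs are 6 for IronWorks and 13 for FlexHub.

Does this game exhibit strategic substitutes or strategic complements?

strategic complements

IronWorks's profit: π = (P_{IronWorks} − 6)(87 − 2P_{IronWorks} + P_{FlexHub}).
∂π/∂P_{IronWorks} = 99 − 4P_{IronWorks} + P_{FlexHub} = 0 ⇒ P_{IronWorks} = 24.75 + 0.25P_{FlexHub}.
The best-response slope dP_{IronWorks}/dP_{FlexHub} = 0.25 > 0: the reaction function is upward-sloping, so the choices are strategic complements.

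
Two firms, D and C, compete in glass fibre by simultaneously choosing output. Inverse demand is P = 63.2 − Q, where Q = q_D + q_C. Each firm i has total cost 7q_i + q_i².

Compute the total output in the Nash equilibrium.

Firm D's profit: π = q_D(63.2 − (q_D + q_C)) − 7q_D − q_D².
∂π/∂q_D = 56.2 − 4q_D − q_C = 0, so q_D = 14.05 − 0.25q_C.
Setting q_D = q_C in the reaction function: q_D = 14.05 − 0.25q_D, so q_D = 14.05 / 1.25 = 11.24.
Total output: 11.24 + 11.24 = 22.48.

22.48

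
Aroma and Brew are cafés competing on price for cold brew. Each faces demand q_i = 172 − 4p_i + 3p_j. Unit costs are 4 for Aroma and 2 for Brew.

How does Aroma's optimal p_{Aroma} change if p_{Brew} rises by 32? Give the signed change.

12

Aroma's profit: π = (p_{Aroma} − 4)(172 − 4p_{Aroma} + 3p_{Brew}).
∂π/∂p_{Aroma} = 188 − 8p_{Aroma} + 3p_{Brew} = 0 ⇒ p_{Aroma} = 23.5 + 0.375p_{Brew}.
The reaction-function slope is 0.375, so a 32-unit rise in p_{Brew} moves p_{Aroma} by 0.375 × 32 = 12. Aroma's best response rises — the actions are strategic complements.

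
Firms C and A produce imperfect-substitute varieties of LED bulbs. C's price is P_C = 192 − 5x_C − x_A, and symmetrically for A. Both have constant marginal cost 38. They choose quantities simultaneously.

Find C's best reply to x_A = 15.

13.9

Firm C's profit: π = x_C(192 − 5x_C − x_A) − 38x_C.
∂π/∂x_C = 154 − 10x_C − x_A = 0 ⇒ x_C = 15.4 − 0.1x_A.
At x_A = 15: x_C = 15.4 − 0.1·15 = 13.9.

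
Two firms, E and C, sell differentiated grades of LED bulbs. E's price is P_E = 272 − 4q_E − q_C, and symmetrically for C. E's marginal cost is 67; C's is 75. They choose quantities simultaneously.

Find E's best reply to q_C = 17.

Firm E's profit: π = q_E(272 − 4q_E − q_C) − 67q_E.
∂π/∂q_E = 205 − 8q_E − q_C = 0 ⇒ q_E = 25.625 − 0.125q_C.
At q_C = 17: q_E = 25.625 − 0.125·17 = 23.5.

23.5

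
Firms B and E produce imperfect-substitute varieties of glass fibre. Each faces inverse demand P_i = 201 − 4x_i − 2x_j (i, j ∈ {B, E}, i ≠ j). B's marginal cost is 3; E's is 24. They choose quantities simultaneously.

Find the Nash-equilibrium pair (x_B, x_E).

Firm B's profit: π = x_B(201 − 4x_B − 2x_E) − 3x_B.
∂π/∂x_B = 198 − 8x_B − 2x_E = 0 ⇒ x_B = 24.75 − 0.25x_E.
Similarly x_E = 22.125 − 0.25x_B.
Substituting the second reaction function into the first: x_B = 24.75 − 0.25(22.125 − 0.25x_B), which gives 0.9375x_B = 615/32 ⇒ x_B = 20.5.
Then x_E = 22.125 − 0.25·20.5 = 17.

20.5, 17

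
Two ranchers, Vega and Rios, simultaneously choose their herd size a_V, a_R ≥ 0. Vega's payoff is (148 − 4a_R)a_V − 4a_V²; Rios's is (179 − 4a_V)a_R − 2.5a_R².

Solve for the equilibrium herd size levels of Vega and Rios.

1, 35

Expanding Vega's payoff: 148a_V − 4a_Ra_V − 4a_V².
∂π/∂a_V = 148 − 4a_R − 8a_V = 0, so a_V = 18.5 − 0.5a_R.
Likewise for Rios: a_R = 35.8 − 0.8a_V.
Substituting the second reaction function into the first: a_V = 18.5 − 0.5(35.8 − 0.8a_V), which gives 0.6a_V = 0.6 ⇒ a_V = 1.
Then a_R = 35.8 − 0.8·1 = 35.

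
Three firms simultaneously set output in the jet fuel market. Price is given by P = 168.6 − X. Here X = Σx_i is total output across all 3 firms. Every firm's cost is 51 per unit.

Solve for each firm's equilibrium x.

A representative firm's profit is π_i = x_i(168.6 − X) − 51x_i, with X = x_i + Σ_{j≠i} x_j.
First-order condition: 117.6 − 2x_i − Σ_{j≠i} x_j = 0.
With identical firms, set every x_j = x: then 117.6 − 2x − 2x = 0, i.e. x = 117.6/4 = 29.4.

29.4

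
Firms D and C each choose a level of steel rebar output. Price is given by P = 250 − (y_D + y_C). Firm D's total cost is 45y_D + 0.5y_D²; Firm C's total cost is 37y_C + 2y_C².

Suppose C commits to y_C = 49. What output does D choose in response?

52

Firm D's profit: π = y_D(250 − (y_D + y_C)) − 45y_D − 0.5y_D².
∂π/∂y_D = 205 − 3y_D − y_C = 0, so y_D = 205/3 − (1/3)y_C.
At y_C = 49: y_D = 205/3 − (1/3)·49 = 52.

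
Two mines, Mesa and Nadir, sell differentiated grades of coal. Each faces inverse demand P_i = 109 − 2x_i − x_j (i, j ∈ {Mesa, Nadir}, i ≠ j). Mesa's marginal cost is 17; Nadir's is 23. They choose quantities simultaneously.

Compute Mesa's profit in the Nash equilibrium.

Mine Mesa's profit: π = x_{Mesa}(109 − 2x_{Mesa} − x_{Nadir}) − 17x_{Mesa}.
∂π/∂x_{Mesa} = 92 − 4x_{Mesa} − x_{Nadir} = 0 ⇒ x_{Mesa} = 23 − 0.25x_{Nadir}.
Similarly x_{Nadir} = 21.5 − 0.25x_{Mesa}.
Plugging x_{Nadir} into Mesa's best response: x_{Mesa} = 23 − 0.25(21.5 − 0.25x_{Mesa}) ⇒ 0.9375x_{Mesa} = 17.625, so x_{Mesa} = 18.8.
Then x_{Nadir} = 21.5 − 0.25·18.8 = 16.8.
P_{Mesa} = 109 − 2·18.8 − 16.8 = 54.6.
Profit = (54.6 − 17)·18.8 = 706.88.

706.88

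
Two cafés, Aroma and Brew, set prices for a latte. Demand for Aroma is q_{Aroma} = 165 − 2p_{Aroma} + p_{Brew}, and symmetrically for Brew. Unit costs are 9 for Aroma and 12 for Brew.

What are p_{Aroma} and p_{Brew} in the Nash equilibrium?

61.4, 62.6

Aroma's profit: π = (p_{Aroma} − 9)(165 − 2p_{Aroma} + p_{Brew}).
∂π/∂p_{Aroma} = 183 − 4p_{Aroma} + p_{Brew} = 0 ⇒ p_{Aroma} = 45.75 + 0.25p_{Brew}.
Similarly p_{Brew} = 47.25 + 0.25p_{Aroma}.
Plugging p_{Brew} into Aroma's best response: p_{Aroma} = 45.75 + 0.25(47.25 + 0.25p_{Aroma}) ⇒ 0.9375p_{Aroma} = 57.5625, so p_{Aroma} = 61.4.
Then p_{Brew} = 47.25 + 0.25·61.4 = 62.6.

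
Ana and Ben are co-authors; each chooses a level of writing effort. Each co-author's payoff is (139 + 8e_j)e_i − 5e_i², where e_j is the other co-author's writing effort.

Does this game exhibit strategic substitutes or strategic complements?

strategic complements

Ana's payoff is (139 + 8e_B)e_A − 5e_A².
∂π/∂e_A = 139 + 8e_B − 10e_A = 0, so e_A = 13.9 + 0.8e_B.
The best-response slope de_A/de_B = 0.8 > 0: the reaction function is upward-sloping, so the choices are strategic complements.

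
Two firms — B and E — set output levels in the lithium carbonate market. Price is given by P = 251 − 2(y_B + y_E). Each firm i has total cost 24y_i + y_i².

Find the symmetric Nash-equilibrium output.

Firm B's profit: π = y_B(251 − 2(y_B + y_E)) − 24y_B − y_B².
∂π/∂y_B = 227 − 6y_B − 2y_E = 0, so y_B = 227/6 − (1/3)y_E.
The game is symmetric, so in equilibrium y_E = y_B: the reaction function gives (4/3)y_B = 227/6, hence y_B = 28.375.

28.375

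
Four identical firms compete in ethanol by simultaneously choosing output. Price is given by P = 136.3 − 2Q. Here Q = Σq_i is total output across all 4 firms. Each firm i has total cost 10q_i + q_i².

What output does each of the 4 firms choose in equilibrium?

A representative firm's profit is π_i = q_i(136.3 − 2Q) − 10q_i − q_i², with Q = q_i + Σ_{j≠i} q_j.
First-order condition: 126.3 − 6q_i − 2Σ_{j≠i} q_j = 0.
In a symmetric equilibrium every firm chooses the same q, so Σ_{j≠i} q_j = 3q. The condition becomes 126.3 − 12q = 0, giving q = 126.3/12 = 10.525.

10.525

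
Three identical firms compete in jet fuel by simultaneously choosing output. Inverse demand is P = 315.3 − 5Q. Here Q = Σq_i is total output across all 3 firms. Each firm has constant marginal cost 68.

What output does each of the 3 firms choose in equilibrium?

12.365

A representative firm's profit is π_i = q_i(315.3 − 5Q) − 68q_i, with Q = q_i + Σ_{j≠i} q_j.
First-order condition: 247.3 − 10q_i − 5Σ_{j≠i} q_j = 0.
Imposing symmetry (q_j = q for all j) turns Σ_{j≠i} q_j into 2q, so 247.3 = 20q and q = 12.365.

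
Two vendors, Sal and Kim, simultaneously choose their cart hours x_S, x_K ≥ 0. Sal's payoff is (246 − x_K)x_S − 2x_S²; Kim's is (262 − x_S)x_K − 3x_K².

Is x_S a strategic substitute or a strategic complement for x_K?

Expanding Sal's payoff: 246x_S − x_Kx_S − 2x_S².
∂π/∂x_S = 246 − x_K − 4x_S = 0, so x_S = 61.5 − 0.25x_K.
The best-response slope dx_S/dx_K = −0.25 < 0: the reaction function is downward-sloping, so the choices are strategic substitutes.

strategic substitutes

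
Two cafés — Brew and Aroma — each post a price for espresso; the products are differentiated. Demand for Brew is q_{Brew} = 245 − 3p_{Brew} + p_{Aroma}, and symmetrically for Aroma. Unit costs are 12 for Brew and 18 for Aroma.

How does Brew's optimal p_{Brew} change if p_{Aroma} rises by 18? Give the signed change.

Brew's profit: π = (p_{Brew} − 12)(245 − 3p_{Brew} + p_{Aroma}).
∂π/∂p_{Brew} = 281 − 6p_{Brew} + p_{Aroma} = 0 ⇒ p_{Brew} = 281/6 + (1/6)p_{Aroma}.
The reaction-function slope is 1/6, so an 18-unit rise in p_{Aroma} moves p_{Brew} by 1/6 × 18 = 3. Brew's best response rises — the actions are strategic complements.

3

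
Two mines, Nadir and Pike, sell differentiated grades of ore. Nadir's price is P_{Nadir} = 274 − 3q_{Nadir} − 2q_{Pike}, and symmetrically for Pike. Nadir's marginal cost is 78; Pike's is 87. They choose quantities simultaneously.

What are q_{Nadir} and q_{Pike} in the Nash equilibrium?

25.0625, 22.8125

Mine Nadir's profit: π = q_{Nadir}(274 − 3q_{Nadir} − 2q_{Pike}) − 78q_{Nadir}.
∂π/∂q_{Nadir} = 196 − 6q_{Nadir} − 2q_{Pike} = 0 ⇒ q_{Nadir} = 98/3 − (1/3)q_{Pike}.
Similarly q_{Pike} = 187/6 − (1/3)q_{Nadir}.
Plugging q_{Pike} into Nadir's best response: q_{Nadir} = 98/3 − (1/3)(187/6 − (1/3)q_{Nadir}) ⇒ (8/9)q_{Nadir} = 401/18, so q_{Nadir} = 25.0625.
Then q_{Pike} = 187/6 − (1/3)·25.0625 = 22.8125.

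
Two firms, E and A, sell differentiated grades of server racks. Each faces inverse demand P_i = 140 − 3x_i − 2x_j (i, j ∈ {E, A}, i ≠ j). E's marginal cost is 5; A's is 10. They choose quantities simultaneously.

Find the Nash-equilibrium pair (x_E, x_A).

Firm E's profit: π = x_E(140 − 3x_E − 2x_A) − 5x_E.
∂π/∂x_E = 135 − 6x_E − 2x_A = 0 ⇒ x_E = 22.5 − (1/3)x_A.
Similarly x_A = 65/3 − (1/3)x_E.
Substituting the second reaction function into the first: x_E = 22.5 − (1/3)(65/3 − (1/3)x_E), which gives (8/9)x_E = 275/18 ⇒ x_E = 17.1875.
Then x_A = 65/3 − (1/3)·17.1875 = 15.9375.

17.1875, 15.9375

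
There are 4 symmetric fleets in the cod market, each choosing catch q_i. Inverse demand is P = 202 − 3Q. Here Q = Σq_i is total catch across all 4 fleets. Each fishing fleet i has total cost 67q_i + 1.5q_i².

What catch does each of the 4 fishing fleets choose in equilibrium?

7.5

A representative fishing fleet's profit is π_i = q_i(202 − 3Q) − 67q_i − 1.5q_i², with Q = q_i + Σ_{j≠i} q_j.
First-order condition: 135 − 9q_i − 3Σ_{j≠i} q_j = 0.
Imposing symmetry (q_j = q for all j) turns Σ_{j≠i} q_j into 3q, so 135 = 18q and q = 7.5.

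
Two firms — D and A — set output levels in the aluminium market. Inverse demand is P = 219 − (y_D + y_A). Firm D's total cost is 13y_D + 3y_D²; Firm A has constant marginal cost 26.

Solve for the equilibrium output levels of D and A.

Firm D's profit: π = y_D(219 − (y_D + y_A)) − 13y_D − 3y_D².
∂π/∂y_D = 206 − 8y_D − y_A = 0, so y_D = 25.75 − 0.125y_A.
For A: ∂π/∂y_A = 193 − 2y_A − y_D = 0 ⇒ y_A = 96.5 − 0.5y_D.
Solving the two reaction functions simultaneously: (1 − (−0.125)(−0.5))y_D = 25.75 − 0.125·96.5, so 0.9375y_D = 13.6875 and y_D = 14.6.
Then y_A = 96.5 − 0.5·14.6 = 89.2.

14.6, 89.2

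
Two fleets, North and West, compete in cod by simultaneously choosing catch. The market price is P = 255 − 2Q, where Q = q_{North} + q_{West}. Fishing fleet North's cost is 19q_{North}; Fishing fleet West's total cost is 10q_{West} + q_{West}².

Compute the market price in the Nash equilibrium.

111.6

Fishing fleet North's profit: π = q_{North}(255 − 2(q_{North} + q_{West})) − 19q_{North}.
∂π/∂q_{North} = 236 − 4q_{North} − 2q_{West} = 0, so q_{North} = 59 − 0.5q_{West}.
For West: ∂π/∂q_{West} = 245 − 6q_{West} − 2q_{North} = 0 ⇒ q_{West} = 245/6 − (1/3)q_{North}.
Substituting the second reaction function into the first: q_{North} = 59 − 0.5(245/6 − (1/3)q_{North}), which gives (5/6)q_{North} = 463/12 ⇒ q_{North} = 46.3.
Then q_{West} = 245/6 − (1/3)·46.3 = 25.4.
Equilibrium price: P = 255 − 2·71.7 = 111.6.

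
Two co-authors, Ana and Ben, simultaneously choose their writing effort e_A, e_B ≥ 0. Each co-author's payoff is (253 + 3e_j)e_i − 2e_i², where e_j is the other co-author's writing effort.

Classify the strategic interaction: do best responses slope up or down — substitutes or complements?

strategic complements

Ana's payoff is (253 + 3e_B)e_A − 2e_A².
∂π/∂e_A = 253 + 3e_B − 4e_A = 0, so e_A = 63.25 + 0.75e_B.
The best-response slope de_A/de_B = 0.75 > 0: the reaction function is upward-sloping, so the choices are strategic complements.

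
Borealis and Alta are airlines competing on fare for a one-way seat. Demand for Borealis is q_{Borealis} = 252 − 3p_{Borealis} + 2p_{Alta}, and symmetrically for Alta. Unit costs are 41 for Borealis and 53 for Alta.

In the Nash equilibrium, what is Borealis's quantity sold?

Borealis's profit: π = (p_{Borealis} − 41)(252 − 3p_{Borealis} + 2p_{Alta}).
∂π/∂p_{Borealis} = 375 − 6p_{Borealis} + 2p_{Alta} = 0 ⇒ p_{Borealis} = 62.5 + (1/3)p_{Alta}.
Similarly p_{Alta} = 68.5 + (1/3)p_{Borealis}.
Substituting the second reaction function into the first: p_{Borealis} = 62.5 + (1/3)(68.5 + (1/3)p_{Borealis}), which gives (8/9)p_{Borealis} = 256/3 ⇒ p_{Borealis} = 96.
Then p_{Alta} = 68.5 + (1/3)·96 = 100.5.
q_{Borealis} = 252 − 3·96 + 2·100.5 = 165.

165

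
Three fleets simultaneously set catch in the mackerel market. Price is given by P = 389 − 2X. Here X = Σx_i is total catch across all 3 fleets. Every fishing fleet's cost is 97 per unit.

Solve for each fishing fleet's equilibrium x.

36.5

A representative fishing fleet's profit is π_i = x_i(389 − 2X) − 97x_i, with X = x_i + Σ_{j≠i} x_j.
First-order condition: 292 − 4x_i − 2Σ_{j≠i} x_j = 0.
In a symmetric equilibrium every fishing fleet chooses the same x, so Σ_{j≠i} x_j = 2x. The condition becomes 292 − 8x = 0, giving x = 292/8 = 36.5.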